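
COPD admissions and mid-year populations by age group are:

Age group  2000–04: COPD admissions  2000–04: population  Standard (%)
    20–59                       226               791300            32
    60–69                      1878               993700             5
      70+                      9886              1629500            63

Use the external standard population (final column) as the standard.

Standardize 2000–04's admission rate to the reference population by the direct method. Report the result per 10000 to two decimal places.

Age-specific rates per 10000 for 2000–04: 2.86, 18.90, 60.67.
Standard weights: 0.32, 0.05, 0.63.
Standardized rate: 0.3200×2.86 + 0.0500×18.90 + 0.6300×60.67 = 40.0803 per 10000.

40.08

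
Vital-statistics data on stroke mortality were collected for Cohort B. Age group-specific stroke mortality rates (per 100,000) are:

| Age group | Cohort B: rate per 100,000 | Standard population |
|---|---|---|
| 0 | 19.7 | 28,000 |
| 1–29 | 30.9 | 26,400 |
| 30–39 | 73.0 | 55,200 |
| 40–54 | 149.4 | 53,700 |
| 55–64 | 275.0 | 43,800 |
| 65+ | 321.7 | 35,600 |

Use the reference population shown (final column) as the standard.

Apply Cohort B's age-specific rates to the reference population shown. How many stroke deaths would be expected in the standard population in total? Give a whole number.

369

Expected stroke deaths = Σ (standard pop × age-specific rate ÷ 100,000)
= 28,000×19.7/100,000 + 26,400×30.9/100,000 + 55,200×73.0/100,000 + 53,700×149.4/100,000 + 43,800×275.0/100,000 + 35,600×321.7/100,000
= 5.52 + 8.16 + 40.30 + 80.23 + 120.45 + 114.53 = 369.17.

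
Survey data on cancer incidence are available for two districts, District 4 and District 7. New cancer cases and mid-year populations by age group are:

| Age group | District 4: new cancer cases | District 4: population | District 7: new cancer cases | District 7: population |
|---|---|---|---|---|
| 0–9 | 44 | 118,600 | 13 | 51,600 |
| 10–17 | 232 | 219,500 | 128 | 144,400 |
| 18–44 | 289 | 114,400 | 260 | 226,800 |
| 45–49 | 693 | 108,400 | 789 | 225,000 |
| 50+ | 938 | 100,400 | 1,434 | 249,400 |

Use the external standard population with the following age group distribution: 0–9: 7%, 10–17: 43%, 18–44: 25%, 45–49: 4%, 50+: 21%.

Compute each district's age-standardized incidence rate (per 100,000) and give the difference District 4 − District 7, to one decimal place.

Age-specific rates per 100,000 for District 4: 37.10, 105.69, 252.62, 639.30, 934.26.
For District 7: 25.19, 88.64, 114.64, 350.67, 574.98.
Standard weights: 0.07, 0.43, 0.25, 0.04, 0.21.
District 4: 0.0700×37.10 + 0.4300×105.69 + 0.2500×252.62 + 0.0400×639.30 + 0.2100×934.26 = 332.9685 per 100,000.
District 7: 0.0700×25.19 + 0.4300×88.64 + 0.2500×114.64 + 0.0400×350.67 + 0.2100×574.98 = 203.3120 per 100,000.
Difference = 332.9685 − 203.3120 = 129.6565.

129.7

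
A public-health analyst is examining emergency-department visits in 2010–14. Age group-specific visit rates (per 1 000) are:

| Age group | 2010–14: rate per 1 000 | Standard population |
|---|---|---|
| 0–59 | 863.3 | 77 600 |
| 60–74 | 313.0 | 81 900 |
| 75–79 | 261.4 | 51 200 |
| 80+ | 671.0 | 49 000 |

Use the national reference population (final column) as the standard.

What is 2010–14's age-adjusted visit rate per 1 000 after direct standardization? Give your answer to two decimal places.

534.81

Standard total = 259 700; weights = 0.2988, 0.3154, 0.1972, 0.1887.
Standardized rate: 0.2988×863.3 + 0.3154×313.0 + 0.1972×261.4 + 0.1887×671.0 = 534.8073 per 1 000.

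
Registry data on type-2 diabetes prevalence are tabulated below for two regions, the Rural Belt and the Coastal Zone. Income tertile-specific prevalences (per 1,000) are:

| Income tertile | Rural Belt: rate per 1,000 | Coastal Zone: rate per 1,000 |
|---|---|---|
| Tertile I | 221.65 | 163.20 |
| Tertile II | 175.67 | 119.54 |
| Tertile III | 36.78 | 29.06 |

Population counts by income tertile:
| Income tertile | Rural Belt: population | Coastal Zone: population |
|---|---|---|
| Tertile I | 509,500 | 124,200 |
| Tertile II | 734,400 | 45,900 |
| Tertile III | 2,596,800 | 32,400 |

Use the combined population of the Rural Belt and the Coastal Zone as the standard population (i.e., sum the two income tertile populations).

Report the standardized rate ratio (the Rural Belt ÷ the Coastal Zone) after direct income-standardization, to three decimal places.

1.370

Combined standard total = 4,043,200; weights = 0.1567, 0.1930, 0.6503.
The Rural Belt: 0.1567×221.65 + 0.1930×175.67 + 0.6503×36.78 = 92.5596 per 1,000.
The Coastal Zone: 0.1567×163.20 + 0.1930×119.54 + 0.6503×29.06 = 67.5459 per 1,000.
Ratio = 92.5596 ÷ 67.5459 = 1.37032.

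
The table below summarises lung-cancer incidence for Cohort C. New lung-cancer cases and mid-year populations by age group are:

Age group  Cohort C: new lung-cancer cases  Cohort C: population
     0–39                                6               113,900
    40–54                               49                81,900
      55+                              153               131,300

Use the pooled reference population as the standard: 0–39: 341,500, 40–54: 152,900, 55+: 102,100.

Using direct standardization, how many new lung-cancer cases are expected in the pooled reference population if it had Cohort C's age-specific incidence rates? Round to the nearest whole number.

Age-specific rates per 100,000 for Cohort C: 5.27, 59.83, 116.53.
Expected new lung-cancer cases = Σ (standard pop × age-specific rate ÷ 100,000)
= 341,500×5.27/100,000 + 152,900×59.83/100,000 + 102,100×116.53/100,000
= 17.99 + 91.48 + 118.97 = 228.44.

228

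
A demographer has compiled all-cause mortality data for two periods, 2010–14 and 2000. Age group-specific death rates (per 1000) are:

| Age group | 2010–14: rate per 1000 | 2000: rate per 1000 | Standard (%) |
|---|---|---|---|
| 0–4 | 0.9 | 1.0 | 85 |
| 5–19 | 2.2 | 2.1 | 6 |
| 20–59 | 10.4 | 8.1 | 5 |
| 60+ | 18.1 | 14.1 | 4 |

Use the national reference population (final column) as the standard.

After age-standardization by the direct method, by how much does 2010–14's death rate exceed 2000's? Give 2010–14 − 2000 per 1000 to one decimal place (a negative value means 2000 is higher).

0.2

Standard weights: 0.85, 0.06, 0.05, 0.04.
2010–14: 0.8500×0.9 + 0.0600×2.2 + 0.0500×10.4 + 0.0400×18.1 = 2.1410 per 1000.
2000: 0.8500×1.0 + 0.0600×2.1 + 0.0500×8.1 + 0.0400×14.1 = 1.9450 per 1000.
Difference = 2.1410 − 1.9450 = 0.1960.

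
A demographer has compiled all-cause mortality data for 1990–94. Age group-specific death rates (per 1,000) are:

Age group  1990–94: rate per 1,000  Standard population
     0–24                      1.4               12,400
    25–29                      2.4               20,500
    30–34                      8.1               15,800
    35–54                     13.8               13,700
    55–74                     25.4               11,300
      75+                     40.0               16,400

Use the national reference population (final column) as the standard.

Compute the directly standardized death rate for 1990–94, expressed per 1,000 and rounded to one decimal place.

Standard total = 90,100; weights = 0.1376, 0.2275, 0.1754, 0.1521, 0.1254, 0.1820.
Standardized rate: 0.1376×1.4 + 0.2275×2.4 + 0.1754×8.1 + 0.1521×13.8 + 0.1254×25.4 + 0.1820×40.0 = 14.7239 per 1,000.

14.7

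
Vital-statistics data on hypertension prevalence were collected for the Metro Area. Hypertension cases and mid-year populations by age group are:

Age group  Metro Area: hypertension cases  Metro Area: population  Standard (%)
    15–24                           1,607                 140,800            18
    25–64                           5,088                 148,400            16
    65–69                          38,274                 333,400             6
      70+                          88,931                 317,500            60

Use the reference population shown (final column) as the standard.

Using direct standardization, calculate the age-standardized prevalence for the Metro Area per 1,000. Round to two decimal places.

Age-specific rates per 1,000 for the Metro Area: 11.413, 34.286, 114.799, 280.098.
Standard weights: 0.18, 0.16, 0.06, 0.60.
Standardized rate: 0.1800×11.413 + 0.1600×34.286 + 0.0600×114.799 + 0.6000×280.098 = 182.4866 per 1,000.

182.49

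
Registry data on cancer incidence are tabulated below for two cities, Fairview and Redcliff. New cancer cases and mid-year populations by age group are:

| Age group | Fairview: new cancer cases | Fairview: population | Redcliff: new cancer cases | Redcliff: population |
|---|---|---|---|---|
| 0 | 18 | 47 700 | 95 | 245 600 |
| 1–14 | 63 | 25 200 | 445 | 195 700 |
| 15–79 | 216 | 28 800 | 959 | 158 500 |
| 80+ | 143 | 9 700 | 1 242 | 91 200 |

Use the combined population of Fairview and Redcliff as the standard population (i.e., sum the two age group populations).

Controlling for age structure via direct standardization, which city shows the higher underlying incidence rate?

Age-specific rates per 100 000 for Fairview: 37.74, 250.00, 750.00, 1474.23.
For Redcliff: 38.68, 227.39, 605.05, 1361.84.
Combined standard total = 802 400; weights = 0.3655, 0.2753, 0.2334, 0.1257.
Fairview: 0.3655×37.74 + 0.2753×250.00 + 0.2334×750.00 + 0.1257×1474.23 = 443.0676 per 100 000.
Redcliff: 0.3655×38.68 + 0.2753×227.39 + 0.2334×605.05 + 0.1257×1361.84 = 389.2205 per 100 000.
The crude rates (394.97 vs 396.67) would put Redcliff higher, but that reflects its age composition; once standardized to a common age structure, Fairview has the higher underlying rate.

Fairview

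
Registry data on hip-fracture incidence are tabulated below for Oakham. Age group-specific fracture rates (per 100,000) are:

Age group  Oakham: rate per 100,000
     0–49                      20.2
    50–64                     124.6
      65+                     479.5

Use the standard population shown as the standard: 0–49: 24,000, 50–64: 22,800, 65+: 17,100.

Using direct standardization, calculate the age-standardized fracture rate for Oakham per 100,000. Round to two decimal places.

180.36

Standard total = 63,900; weights = 0.3756, 0.3568, 0.2676.
Standardized rate: 0.3756×20.2 + 0.3568×124.6 + 0.2676×479.5 = 180.3620 per 100,000.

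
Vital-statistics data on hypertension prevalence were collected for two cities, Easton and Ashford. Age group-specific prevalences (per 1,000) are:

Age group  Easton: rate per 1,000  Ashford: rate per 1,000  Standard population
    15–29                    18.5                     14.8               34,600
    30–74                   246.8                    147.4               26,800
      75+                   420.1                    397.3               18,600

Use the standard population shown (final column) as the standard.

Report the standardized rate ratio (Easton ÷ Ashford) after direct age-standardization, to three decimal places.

Standard total = 80,000; weights = 0.4325, 0.3350, 0.2325.
Easton: 0.4325×18.5 + 0.3350×246.8 + 0.2325×420.1 = 188.3525 per 1,000.
Ashford: 0.4325×14.8 + 0.3350×147.4 + 0.2325×397.3 = 148.1523 per 1,000.
Ratio = 188.3525 ÷ 148.1523 = 1.27134.

1.271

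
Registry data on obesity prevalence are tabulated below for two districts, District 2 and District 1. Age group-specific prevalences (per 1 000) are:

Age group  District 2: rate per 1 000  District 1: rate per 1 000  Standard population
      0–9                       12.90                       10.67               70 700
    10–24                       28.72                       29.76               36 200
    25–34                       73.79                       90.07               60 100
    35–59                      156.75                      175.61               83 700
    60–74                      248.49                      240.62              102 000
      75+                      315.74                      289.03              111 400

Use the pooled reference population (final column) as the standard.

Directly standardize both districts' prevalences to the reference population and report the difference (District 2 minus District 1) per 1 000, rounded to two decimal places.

Standard total = 464 100; weights = 0.1523, 0.0780, 0.1295, 0.1803, 0.2198, 0.2400.
District 2: 0.1523×12.90 + 0.0780×28.72 + 0.1295×73.79 + 0.1803×156.75 + 0.2198×248.49 + 0.2400×315.74 = 172.4324 per 1 000.
District 1: 0.1523×10.67 + 0.0780×29.76 + 0.1295×90.07 + 0.1803×175.61 + 0.2198×240.62 + 0.2400×289.03 = 169.5424 per 1 000.
Difference = 172.4324 − 169.5424 = 2.8900.

2.89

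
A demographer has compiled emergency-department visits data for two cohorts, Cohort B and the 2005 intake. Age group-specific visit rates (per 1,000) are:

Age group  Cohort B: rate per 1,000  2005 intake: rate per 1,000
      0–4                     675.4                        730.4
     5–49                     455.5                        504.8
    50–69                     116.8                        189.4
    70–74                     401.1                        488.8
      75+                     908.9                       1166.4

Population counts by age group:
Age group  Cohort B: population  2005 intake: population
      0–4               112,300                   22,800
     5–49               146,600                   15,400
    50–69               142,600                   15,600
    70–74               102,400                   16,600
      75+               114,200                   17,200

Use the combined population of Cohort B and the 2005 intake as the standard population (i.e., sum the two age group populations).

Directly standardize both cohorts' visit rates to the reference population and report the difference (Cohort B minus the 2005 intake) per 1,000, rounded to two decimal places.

-100.86

Combined standard total = 705,700; weights = 0.1914, 0.2296, 0.2242, 0.1686, 0.1862.
Cohort B: 0.1914×675.4 + 0.2296×455.5 + 0.2242×116.8 + 0.1686×401.1 + 0.1862×908.9 = 496.9189 per 1,000.
The 2005 intake: 0.1914×730.4 + 0.2296×504.8 + 0.2242×189.4 + 0.1686×488.8 + 0.1862×1166.4 = 597.7751 per 1,000.
Difference = 496.9189 − 597.7751 = -100.8562.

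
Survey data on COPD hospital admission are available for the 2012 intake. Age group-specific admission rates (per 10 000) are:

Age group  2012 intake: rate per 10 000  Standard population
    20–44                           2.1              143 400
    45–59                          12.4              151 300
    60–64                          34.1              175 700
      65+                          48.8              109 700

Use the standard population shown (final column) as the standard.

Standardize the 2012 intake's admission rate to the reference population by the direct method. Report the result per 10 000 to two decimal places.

23.31

Standard total = 580 100; weights = 0.2472, 0.2608, 0.3029, 0.1891.
Standardized rate: 0.2472×2.1 + 0.2608×12.4 + 0.3029×34.1 + 0.1891×48.8 = 23.3098 per 10 000.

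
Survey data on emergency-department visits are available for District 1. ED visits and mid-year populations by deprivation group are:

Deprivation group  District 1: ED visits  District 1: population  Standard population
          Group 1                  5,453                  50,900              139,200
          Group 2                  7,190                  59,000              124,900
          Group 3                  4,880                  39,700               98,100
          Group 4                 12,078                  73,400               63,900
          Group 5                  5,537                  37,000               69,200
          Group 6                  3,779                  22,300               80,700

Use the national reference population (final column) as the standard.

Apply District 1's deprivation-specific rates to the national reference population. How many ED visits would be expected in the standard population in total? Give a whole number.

76738

Deprivation-specific rates per 1,000 for District 1: 107.132, 121.864, 122.922, 164.550, 149.649, 169.462.
Expected ED visits = Σ (standard pop × deprivation-specific rate ÷ 1,000)
= 139,200×107.132/1,000 + 124,900×121.864/1,000 + 98,100×122.922/1,000 + 63,900×164.550/1,000 + 69,200×149.649/1,000 + 80,700×169.462/1,000
= 14912.72 + 15220.86 + 12058.64 + 10514.77 + 10355.69 + 13675.57 = 76738.26.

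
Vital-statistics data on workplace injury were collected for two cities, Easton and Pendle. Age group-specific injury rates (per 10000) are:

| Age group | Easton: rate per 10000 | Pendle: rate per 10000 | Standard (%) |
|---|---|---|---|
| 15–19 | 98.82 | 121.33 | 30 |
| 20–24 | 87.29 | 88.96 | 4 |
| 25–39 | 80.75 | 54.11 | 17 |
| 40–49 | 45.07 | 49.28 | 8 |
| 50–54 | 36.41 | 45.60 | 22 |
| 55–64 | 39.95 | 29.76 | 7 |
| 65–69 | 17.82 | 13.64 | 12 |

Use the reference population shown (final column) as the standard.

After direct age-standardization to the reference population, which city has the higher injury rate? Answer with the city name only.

Standard weights: 0.30, 0.04, 0.17, 0.08, 0.22, 0.07, 0.12.
Easton: 0.3000×98.82 + 0.0400×87.29 + 0.1700×80.75 + 0.0800×45.07 + 0.2200×36.41 + 0.0700×39.95 + 0.1200×17.82 = 63.4158 per 10000.
Pendle: 0.3000×121.33 + 0.0400×88.96 + 0.1700×54.11 + 0.0800×49.28 + 0.2200×45.60 + 0.0700×29.76 + 0.1200×13.64 = 66.8505 per 10000.

Pendle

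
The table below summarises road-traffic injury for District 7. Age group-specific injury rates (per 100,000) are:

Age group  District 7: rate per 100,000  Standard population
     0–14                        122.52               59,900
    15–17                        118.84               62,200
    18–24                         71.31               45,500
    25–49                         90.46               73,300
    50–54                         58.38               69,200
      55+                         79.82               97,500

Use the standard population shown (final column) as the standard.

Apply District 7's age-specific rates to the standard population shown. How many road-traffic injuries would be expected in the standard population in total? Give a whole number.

364

Expected road-traffic injuries = Σ (standard pop × age-specific rate ÷ 100,000)
= 59,900×122.52/100,000 + 62,200×118.84/100,000 + 45,500×71.31/100,000 + 73,300×90.46/100,000 + 69,200×58.38/100,000 + 97,500×79.82/100,000
= 73.39 + 73.92 + 32.45 + 66.31 + 40.40 + 77.82 = 364.28.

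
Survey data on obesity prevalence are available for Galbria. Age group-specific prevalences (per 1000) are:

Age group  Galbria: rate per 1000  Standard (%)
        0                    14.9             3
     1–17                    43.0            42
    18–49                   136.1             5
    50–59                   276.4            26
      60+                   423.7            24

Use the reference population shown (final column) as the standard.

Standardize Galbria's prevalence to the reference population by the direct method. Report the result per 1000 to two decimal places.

198.86

Standard weights: 0.03, 0.42, 0.05, 0.26, 0.24.
Standardized rate: 0.0300×14.9 + 0.4200×43.0 + 0.0500×136.1 + 0.2600×276.4 + 0.2400×423.7 = 198.8640 per 1000.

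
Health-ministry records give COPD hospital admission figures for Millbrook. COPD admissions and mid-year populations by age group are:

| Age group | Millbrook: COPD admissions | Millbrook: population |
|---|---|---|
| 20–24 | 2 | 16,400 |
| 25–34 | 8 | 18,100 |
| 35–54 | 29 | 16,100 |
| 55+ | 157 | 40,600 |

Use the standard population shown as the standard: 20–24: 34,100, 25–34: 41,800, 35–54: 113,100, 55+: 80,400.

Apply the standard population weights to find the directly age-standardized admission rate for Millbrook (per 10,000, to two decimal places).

Age-specific rates per 10,000 for Millbrook: 1.22, 4.42, 18.01, 38.67.
Standard total = 269,400; weights = 0.1266, 0.1552, 0.4198, 0.2984.
Standardized rate: 0.1266×1.22 + 0.1552×4.42 + 0.4198×18.01 + 0.2984×38.67 = 19.9429 per 10,000.

19.94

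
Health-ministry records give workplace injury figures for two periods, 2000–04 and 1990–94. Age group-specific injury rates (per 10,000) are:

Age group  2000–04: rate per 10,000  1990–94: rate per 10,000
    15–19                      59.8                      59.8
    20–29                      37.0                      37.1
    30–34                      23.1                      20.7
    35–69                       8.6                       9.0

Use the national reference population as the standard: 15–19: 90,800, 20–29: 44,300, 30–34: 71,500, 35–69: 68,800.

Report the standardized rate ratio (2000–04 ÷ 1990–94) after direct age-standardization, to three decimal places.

Standard total = 275,400; weights = 0.3297, 0.1609, 0.2596, 0.2498.
2000–04: 0.3297×59.8 + 0.1609×37.0 + 0.2596×23.1 + 0.2498×8.6 = 33.8136 per 10,000.
1990–94: 0.3297×59.8 + 0.1609×37.1 + 0.2596×20.7 + 0.2498×9.0 = 33.3065 per 10,000.
Ratio = 33.8136 ÷ 33.3065 = 1.01522.

1.015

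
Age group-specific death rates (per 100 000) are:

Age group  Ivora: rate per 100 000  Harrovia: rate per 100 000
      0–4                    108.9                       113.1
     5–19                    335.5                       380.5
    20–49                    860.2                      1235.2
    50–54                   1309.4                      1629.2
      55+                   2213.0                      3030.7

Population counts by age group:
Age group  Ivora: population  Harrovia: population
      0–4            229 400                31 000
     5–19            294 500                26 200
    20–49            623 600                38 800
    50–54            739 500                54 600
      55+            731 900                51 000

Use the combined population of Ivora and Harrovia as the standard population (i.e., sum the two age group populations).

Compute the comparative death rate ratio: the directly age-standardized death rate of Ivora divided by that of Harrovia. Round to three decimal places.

Combined standard total = 2 820 500; weights = 0.0923, 0.1137, 0.2349, 0.2815, 0.2776.
Ivora: 0.0923×108.9 + 0.1137×335.5 + 0.2349×860.2 + 0.2815×1309.4 + 0.2776×2213.0 = 1233.1506 per 100 000.
Harrovia: 0.0923×113.1 + 0.1137×380.5 + 0.2349×1235.2 + 0.2815×1629.2 + 0.2776×3030.7 = 1643.7358 per 100 000.
Ratio = 1233.1506 ÷ 1643.7358 = 0.75021.

0.750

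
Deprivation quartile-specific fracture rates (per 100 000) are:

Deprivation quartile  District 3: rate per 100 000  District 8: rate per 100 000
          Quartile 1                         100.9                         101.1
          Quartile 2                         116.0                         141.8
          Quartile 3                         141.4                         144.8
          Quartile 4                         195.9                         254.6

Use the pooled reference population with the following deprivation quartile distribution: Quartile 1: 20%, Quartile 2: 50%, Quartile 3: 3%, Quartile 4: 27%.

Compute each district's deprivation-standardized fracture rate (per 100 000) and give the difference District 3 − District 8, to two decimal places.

Standard weights: 0.20, 0.50, 0.03, 0.27.
District 3: 0.2000×100.9 + 0.5000×116.0 + 0.0300×141.4 + 0.2700×195.9 = 135.3150 per 100 000.
District 8: 0.2000×101.1 + 0.5000×141.8 + 0.0300×144.8 + 0.2700×254.6 = 164.2060 per 100 000.
Difference = 135.3150 − 164.2060 = -28.8910.

-28.89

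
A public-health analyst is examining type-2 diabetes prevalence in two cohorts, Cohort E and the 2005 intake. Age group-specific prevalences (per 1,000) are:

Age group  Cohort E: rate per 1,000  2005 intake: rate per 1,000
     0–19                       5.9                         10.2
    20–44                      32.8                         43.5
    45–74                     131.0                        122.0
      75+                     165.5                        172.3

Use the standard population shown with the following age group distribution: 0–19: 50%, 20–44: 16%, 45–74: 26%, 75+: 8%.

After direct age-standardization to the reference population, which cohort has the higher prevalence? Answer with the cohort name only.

2005 intake

Standard weights: 0.50, 0.16, 0.26, 0.08.
Cohort E: 0.5000×5.9 + 0.1600×32.8 + 0.2600×131.0 + 0.0800×165.5 = 55.4980 per 1,000.
The 2005 intake: 0.5000×10.2 + 0.1600×43.5 + 0.2600×122.0 + 0.0800×172.3 = 57.5640 per 1,000.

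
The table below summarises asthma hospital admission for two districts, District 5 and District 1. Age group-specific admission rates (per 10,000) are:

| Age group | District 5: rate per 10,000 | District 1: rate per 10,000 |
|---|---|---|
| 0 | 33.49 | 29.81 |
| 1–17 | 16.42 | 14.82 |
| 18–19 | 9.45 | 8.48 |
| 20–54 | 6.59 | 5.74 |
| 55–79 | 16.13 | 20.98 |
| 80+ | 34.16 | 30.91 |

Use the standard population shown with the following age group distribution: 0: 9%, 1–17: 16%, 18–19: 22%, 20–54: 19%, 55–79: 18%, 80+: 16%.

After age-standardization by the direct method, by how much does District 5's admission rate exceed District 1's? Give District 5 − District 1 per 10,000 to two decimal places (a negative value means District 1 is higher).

0.61

Standard weights: 0.09, 0.16, 0.22, 0.19, 0.18, 0.16.
District 5: 0.0900×33.49 + 0.1600×16.42 + 0.2200×9.45 + 0.1900×6.59 + 0.1800×16.13 + 0.1600×34.16 = 17.3414 per 10,000.
District 1: 0.0900×29.81 + 0.1600×14.82 + 0.2200×8.48 + 0.1900×5.74 + 0.1800×20.98 + 0.1600×30.91 = 16.7323 per 10,000.
Difference = 17.3414 − 16.7323 = 0.6091.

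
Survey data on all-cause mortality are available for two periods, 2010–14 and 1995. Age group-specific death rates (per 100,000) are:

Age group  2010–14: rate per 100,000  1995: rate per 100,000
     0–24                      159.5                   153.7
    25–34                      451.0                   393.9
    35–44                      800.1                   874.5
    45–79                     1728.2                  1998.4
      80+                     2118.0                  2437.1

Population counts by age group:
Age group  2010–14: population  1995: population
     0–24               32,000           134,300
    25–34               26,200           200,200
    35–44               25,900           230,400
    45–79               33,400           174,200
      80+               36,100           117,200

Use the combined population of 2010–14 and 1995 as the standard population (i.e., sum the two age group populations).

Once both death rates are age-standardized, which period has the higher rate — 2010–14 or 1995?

1995

Combined standard total = 1,009,900; weights = 0.1647, 0.2242, 0.2538, 0.2056, 0.1518.
2010–14: 0.1647×159.5 + 0.2242×451.0 + 0.2538×800.1 + 0.2056×1728.2 + 0.1518×2118.0 = 1007.1894 per 100,000.
1995: 0.1647×153.7 + 0.2242×393.9 + 0.2538×874.5 + 0.2056×1998.4 + 0.1518×2437.1 = 1116.2975 per 100,000.
The crude rates (1118.65 vs 1091.60) would put 2010–14 higher, but that reflects its age composition; once standardized to a common age structure, 1995 has the higher underlying rate.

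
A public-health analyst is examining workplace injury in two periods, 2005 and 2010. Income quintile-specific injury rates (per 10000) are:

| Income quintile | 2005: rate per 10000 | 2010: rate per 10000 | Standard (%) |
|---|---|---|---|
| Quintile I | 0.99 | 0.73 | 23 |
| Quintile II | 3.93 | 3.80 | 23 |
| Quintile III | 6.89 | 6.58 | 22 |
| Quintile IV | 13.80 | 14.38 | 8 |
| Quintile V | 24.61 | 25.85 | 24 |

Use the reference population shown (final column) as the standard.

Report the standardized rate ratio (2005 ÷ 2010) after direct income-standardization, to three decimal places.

Standard weights: 0.23, 0.23, 0.22, 0.08, 0.24.
2005: 0.2300×0.99 + 0.2300×3.93 + 0.2200×6.89 + 0.0800×13.80 + 0.2400×24.61 = 9.6578 per 10000.
2010: 0.2300×0.73 + 0.2300×3.80 + 0.2200×6.58 + 0.0800×14.38 + 0.2400×25.85 = 9.8439 per 10000.
Ratio = 9.6578 ÷ 9.8439 = 0.98109.

0.981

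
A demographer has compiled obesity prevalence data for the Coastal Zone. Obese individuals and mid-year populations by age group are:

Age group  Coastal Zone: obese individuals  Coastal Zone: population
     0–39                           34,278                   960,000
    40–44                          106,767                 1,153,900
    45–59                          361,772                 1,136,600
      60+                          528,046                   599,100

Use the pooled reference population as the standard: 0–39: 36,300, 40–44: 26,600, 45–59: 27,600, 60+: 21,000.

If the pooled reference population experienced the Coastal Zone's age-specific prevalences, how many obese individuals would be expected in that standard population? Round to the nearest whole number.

31052

Age-specific rates per 1,000 for the Coastal Zone: 35.706, 92.527, 318.293, 881.399.
Expected obese individuals = Σ (standard pop × age-specific rate ÷ 1,000)
= 36,300×35.706/1,000 + 26,600×92.527/1,000 + 27,600×318.293/1,000 + 21,000×881.399/1,000
= 1296.14 + 2461.22 + 8784.89 + 18509.37 = 31051.62.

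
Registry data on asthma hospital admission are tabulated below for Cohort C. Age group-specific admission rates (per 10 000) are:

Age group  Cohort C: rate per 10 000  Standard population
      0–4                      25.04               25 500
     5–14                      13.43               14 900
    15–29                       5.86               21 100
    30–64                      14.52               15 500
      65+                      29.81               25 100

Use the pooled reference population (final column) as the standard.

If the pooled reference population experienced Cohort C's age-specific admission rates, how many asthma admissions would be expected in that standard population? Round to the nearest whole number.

Expected asthma admissions = Σ (standard pop × age-specific rate ÷ 10 000)
= 25 500×25.04/10 000 + 14 900×13.43/10 000 + 21 100×5.86/10 000 + 15 500×14.52/10 000 + 25 100×29.81/10 000
= 63.85 + 20.01 + 12.36 + 22.51 + 74.82 = 193.56.

194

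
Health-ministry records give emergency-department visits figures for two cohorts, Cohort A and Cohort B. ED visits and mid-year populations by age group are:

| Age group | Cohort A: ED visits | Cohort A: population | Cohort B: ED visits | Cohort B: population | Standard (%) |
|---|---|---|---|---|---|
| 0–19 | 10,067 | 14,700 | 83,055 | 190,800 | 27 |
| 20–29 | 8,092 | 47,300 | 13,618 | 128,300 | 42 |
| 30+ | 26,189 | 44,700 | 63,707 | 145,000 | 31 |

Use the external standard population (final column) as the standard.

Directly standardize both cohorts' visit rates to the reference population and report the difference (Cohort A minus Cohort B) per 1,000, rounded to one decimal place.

140.1

Age-specific rates per 1,000 for Cohort A: 684.830, 171.078, 585.884.
For Cohort B: 435.299, 106.142, 439.359.
Standard weights: 0.27, 0.42, 0.31.
Cohort A: 0.2700×684.830 + 0.4200×171.078 + 0.3100×585.884 = 438.3809 per 1,000.
Cohort B: 0.2700×435.299 + 0.4200×106.142 + 0.3100×439.359 = 298.3114 per 1,000.
Difference = 438.3809 − 298.3114 = 140.0695.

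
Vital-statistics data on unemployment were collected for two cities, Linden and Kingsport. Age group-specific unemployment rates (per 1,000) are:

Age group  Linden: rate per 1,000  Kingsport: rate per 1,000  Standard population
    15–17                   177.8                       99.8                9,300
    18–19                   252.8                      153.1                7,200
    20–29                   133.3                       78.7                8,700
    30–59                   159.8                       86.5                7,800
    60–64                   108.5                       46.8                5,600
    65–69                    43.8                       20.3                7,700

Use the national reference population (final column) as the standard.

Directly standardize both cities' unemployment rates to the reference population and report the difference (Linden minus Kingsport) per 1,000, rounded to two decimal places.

Standard total = 46,300; weights = 0.2009, 0.1555, 0.1879, 0.1685, 0.1210, 0.1663.
Linden: 0.2009×177.8 + 0.1555×252.8 + 0.1879×133.3 + 0.1685×159.8 + 0.1210×108.5 + 0.1663×43.8 = 147.4019 per 1,000.
Kingsport: 0.2009×99.8 + 0.1555×153.1 + 0.1879×78.7 + 0.1685×86.5 + 0.1210×46.8 + 0.1663×20.3 = 82.2514 per 1,000.
Difference = 147.4019 − 82.2514 = 65.1505.

65.15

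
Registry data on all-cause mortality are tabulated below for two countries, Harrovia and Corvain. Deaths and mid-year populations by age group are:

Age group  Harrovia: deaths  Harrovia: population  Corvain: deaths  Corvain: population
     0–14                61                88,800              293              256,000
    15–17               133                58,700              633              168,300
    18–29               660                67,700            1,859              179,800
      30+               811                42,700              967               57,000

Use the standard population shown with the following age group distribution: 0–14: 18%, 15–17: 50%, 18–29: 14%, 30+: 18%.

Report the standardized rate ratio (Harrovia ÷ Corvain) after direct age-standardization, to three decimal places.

Age-specific rates per 1,000 for Harrovia: 0.687, 2.266, 9.749, 18.993.
For Corvain: 1.145, 3.761, 10.339, 16.965.
Standard weights: 0.18, 0.50, 0.14, 0.18.
Harrovia: 0.1800×0.687 + 0.5000×2.266 + 0.1400×9.749 + 0.1800×18.993 = 6.0401 per 1,000.
Corvain: 0.1800×1.145 + 0.5000×3.761 + 0.1400×10.339 + 0.1800×16.965 = 6.5878 per 1,000.
Ratio = 6.0401 ÷ 6.5878 = 0.91687.

0.917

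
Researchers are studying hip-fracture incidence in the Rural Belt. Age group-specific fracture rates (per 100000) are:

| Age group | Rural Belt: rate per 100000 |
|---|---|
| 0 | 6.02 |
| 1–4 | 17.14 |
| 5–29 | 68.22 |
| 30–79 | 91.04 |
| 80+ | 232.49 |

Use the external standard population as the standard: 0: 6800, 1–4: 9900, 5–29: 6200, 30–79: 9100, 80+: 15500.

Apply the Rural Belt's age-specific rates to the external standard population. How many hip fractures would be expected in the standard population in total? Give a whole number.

Expected hip fractures = Σ (standard pop × age-specific rate ÷ 100000)
= 6800×6.02/100000 + 9900×17.14/100000 + 6200×68.22/100000 + 9100×91.04/100000 + 15500×232.49/100000
= 0.41 + 1.70 + 4.23 + 8.28 + 36.04 = 50.66.

51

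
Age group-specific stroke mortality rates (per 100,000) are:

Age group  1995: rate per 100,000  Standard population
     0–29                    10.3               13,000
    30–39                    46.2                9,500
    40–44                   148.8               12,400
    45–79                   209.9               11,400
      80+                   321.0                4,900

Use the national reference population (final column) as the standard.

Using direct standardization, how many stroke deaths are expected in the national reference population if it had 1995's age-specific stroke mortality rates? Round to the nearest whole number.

64

Expected stroke deaths = Σ (standard pop × age-specific rate ÷ 100,000)
= 13,000×10.3/100,000 + 9,500×46.2/100,000 + 12,400×148.8/100,000 + 11,400×209.9/100,000 + 4,900×321.0/100,000
= 1.34 + 4.39 + 18.45 + 23.93 + 15.73 = 63.84.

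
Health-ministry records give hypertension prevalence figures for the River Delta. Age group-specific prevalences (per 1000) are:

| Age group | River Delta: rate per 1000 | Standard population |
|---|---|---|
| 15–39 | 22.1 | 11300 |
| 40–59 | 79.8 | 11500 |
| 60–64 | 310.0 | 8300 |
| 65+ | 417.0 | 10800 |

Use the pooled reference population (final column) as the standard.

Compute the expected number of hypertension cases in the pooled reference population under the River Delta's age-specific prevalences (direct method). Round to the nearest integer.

Expected hypertension cases = Σ (standard pop × age-specific rate ÷ 1000)
= 11300×22.1/1000 + 11500×79.8/1000 + 8300×310.0/1000 + 10800×417.0/1000
= 249.73 + 917.70 + 2573.00 + 4503.60 = 8244.03.

8244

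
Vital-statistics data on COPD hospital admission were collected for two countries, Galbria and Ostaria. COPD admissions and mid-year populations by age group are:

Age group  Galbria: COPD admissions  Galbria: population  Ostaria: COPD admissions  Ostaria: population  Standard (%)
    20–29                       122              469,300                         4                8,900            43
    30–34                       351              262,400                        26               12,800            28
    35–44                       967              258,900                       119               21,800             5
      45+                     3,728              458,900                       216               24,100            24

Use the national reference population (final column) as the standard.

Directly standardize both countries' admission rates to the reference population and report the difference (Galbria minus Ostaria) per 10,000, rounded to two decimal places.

Age-specific rates per 10,000 for Galbria: 2.60, 13.38, 37.35, 81.24.
For Ostaria: 4.49, 20.31, 54.59, 89.63.
Standard weights: 0.43, 0.28, 0.05, 0.24.
Galbria: 0.4300×2.60 + 0.2800×13.38 + 0.0500×37.35 + 0.2400×81.24 = 26.2278 per 10,000.
Ostaria: 0.4300×4.49 + 0.2800×20.31 + 0.0500×54.59 + 0.2400×89.63 = 31.8598 per 10,000.
Difference = 26.2278 − 31.8598 = -5.6320.

-5.63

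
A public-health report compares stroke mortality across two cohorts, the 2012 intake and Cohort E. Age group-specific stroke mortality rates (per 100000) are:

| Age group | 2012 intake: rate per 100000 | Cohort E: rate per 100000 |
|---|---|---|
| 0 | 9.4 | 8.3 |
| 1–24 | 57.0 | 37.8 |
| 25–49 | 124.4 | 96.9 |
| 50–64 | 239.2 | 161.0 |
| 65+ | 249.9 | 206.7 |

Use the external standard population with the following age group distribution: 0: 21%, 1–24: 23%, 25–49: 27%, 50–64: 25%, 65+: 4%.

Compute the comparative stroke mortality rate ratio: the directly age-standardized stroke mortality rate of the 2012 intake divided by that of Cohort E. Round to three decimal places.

Standard weights: 0.21, 0.23, 0.27, 0.25, 0.04.
The 2012 intake: 0.2100×9.4 + 0.2300×57.0 + 0.2700×124.4 + 0.2500×239.2 + 0.0400×249.9 = 118.4680 per 100000.
Cohort E: 0.2100×8.3 + 0.2300×37.8 + 0.2700×96.9 + 0.2500×161.0 + 0.0400×206.7 = 85.1180 per 100000.
Ratio = 118.4680 ÷ 85.1180 = 1.39181.

1.392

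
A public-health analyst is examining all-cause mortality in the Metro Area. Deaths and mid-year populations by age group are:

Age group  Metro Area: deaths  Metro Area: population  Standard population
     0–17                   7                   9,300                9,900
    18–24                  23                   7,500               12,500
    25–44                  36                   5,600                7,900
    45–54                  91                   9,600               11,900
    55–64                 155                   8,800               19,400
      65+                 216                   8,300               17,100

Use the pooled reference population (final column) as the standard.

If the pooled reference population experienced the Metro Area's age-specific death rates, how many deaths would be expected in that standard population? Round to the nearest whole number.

996

Age-specific rates per 1,000 for the Metro Area: 0.753, 3.067, 6.429, 9.479, 17.614, 26.024.
Expected deaths = Σ (standard pop × age-specific rate ÷ 1,000)
= 9,900×0.753/1,000 + 12,500×3.067/1,000 + 7,900×6.429/1,000 + 11,900×9.479/1,000 + 19,400×17.614/1,000 + 17,100×26.024/1,000
= 7.45 + 38.33 + 50.79 + 112.80 + 341.70 + 445.01 = 996.09.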